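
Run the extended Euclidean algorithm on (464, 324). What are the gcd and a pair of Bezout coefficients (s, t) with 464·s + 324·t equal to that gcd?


Euclidean algorithm on (464, 324) — divide until remainder is 0:
  464 = 1 · 324 + 140
  324 = 2 · 140 + 44
  140 = 3 · 44 + 8
  44 = 5 · 8 + 4
  8 = 2 · 4 + 0
gcd(464, 324) = 4.
Track Bezout coefficients alongside the remainders: start with r₀ = 464 = a·1 + b·0 (s = 1, t = 0) and r₁ = 324 = a·0 + b·1 (s = 0, t = 1); each new remainder r_{k+1} = r_{k-1} − q_k·r_k inherits s_{k+1} = s_{k-1} − q_k·s_k, t_{k+1} = t_{k-1} − q_k·t_k, so r_k = a·s_k + b·t_k at every step:
  q = 1: r = 140, s = 1 − 1·0 = 1, t = 0 − 1·1 = -1  (check: 464·1 + 324·(-1) = 140)
  q = 2: r = 44, s = 0 − 2·1 = -2, t = 1 − 2·(-1) = 3  (check: 464·(-2) + 324·3 = 44)
  q = 3: r = 8, s = 1 − 3·(-2) = 7, t = -1 − 3·3 = -10  (check: 464·7 + 324·(-10) = 8)
  q = 5: r = 4, s = -2 − 5·7 = -37, t = 3 − 5·(-10) = 53  (check: 464·(-37) + 324·53 = 4)
The row with r = 4 (the gcd) gives the Bezout coefficients s = -37, t = 53.
Result: 464 · (-37) + 324 · (53) = 4.

gcd(464, 324) = 4; s = -37, t = 53 (check: 464·(-37) + 324·53 = 4).


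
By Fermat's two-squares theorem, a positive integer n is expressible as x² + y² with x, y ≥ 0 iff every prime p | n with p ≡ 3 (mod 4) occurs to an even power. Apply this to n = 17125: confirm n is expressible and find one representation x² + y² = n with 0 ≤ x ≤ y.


Step 1: Factor n = 17125 = 5^3 · 137.
Step 2: Check the mod-4 condition on each prime factor: 5 ≡ 1 (mod 4), exponent 3; 137 ≡ 1 (mod 4), exponent 1.
All primes ≡ 3 (mod 4) appear to even exponent (or don't appear), so by the two-squares theorem n IS expressible as a sum of two squares.
Step 3: Build a representation. Group n = k² · m with k = 5 and m = 5 · 137 = 685 (a product of primes ≡ 1 (mod 4)); a representation of m scales to one of n via (k·x)² + (k·y)² = k²(x² + y²). Each prime p ≡ 1 (mod 4) is itself a sum of two squares; find a² by testing p − a² for a perfect square:
  5: 5 − 1² = 4 = 2² ⇒ 5 = 1² + 2².
  137: 137 − 1² = 136, 137 − 2² = 133, 137 − 3² = 128, 137 − 4² = 121 = 11² ⇒ 137 = 4² + 11².
  Combine using the Brahmagupta–Fibonacci identity (a² + b²)(c² + d²) = (ac − bd)² + (ad + bc)² = (ac + bd)² + (ad − bc)²:
  5 · 137 = 685: from (1² + 2²)(4² + 11²), take (1·4 − 2·11, 1·11 + 2·4) = (4 − 22, 11 + 8) = (-18, 19); dropping signs (only squares matter) gives (18, 19); check 18² + 19² = 324 + 361 = 685 ✓.
  Scale by k = 5: (5·18, 5·19) = (90, 95).
Step 4: Order so x ≤ y and verify: 90² + 95² = 8100 + 9025 = 17125 = n. ✓

n = 17125 = 90² + 95² (one valid representation with x ≤ y).


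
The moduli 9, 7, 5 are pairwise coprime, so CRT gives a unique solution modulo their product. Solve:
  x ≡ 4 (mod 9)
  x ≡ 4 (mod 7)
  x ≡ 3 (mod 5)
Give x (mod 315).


Moduli 9, 7, 5 are pairwise coprime; by CRT there is a unique solution modulo M = 9 · 7 · 5 = 315.
Solve pairwise, accumulating the modulus:
  Start with x ≡ 4 (mod 9).
  Combine with x ≡ 4 (mod 7): since gcd(9, 7) = 1, we get a unique residue mod 63.
    Write x = 4 + 9·t and substitute into x ≡ 4 (mod 7): 9·t ≡ 4 − 4 = 0 (mod 7).
    Reduce coefficients mod 7: 2·t ≡ 0 (mod 7).
    The inverse of 2 mod 7 is 4 (since 2·4 = 8 = 1·7 + 1), so t ≡ 4·0 = 0 ≡ 0 (mod 7).
    Then x = 4 + 9·0 = 4, valid modulo lcm(9, 7) = 63: x ≡ 4 (mod 63).
  Combine with x ≡ 3 (mod 5): since gcd(63, 5) = 1, we get a unique residue mod 315.
    Write x = 4 + 63·t and substitute into x ≡ 3 (mod 5): 63·t ≡ 3 − 4 = -1 (mod 5).
    Reduce coefficients mod 5: 3·t ≡ 4 (mod 5).
    The inverse of 3 mod 5 is 2 (since 3·2 = 6 = 1·5 + 1), so t ≡ 2·4 = 8 ≡ 3 (mod 5).
    Then x = 4 + 63·3 = 193, valid modulo lcm(63, 5) = 315: x ≡ 193 (mod 315).
Verify: 193 mod 9 = 4 ✓, 193 mod 7 = 4 ✓, 193 mod 5 = 3 ✓.

x ≡ 193 (mod 315).


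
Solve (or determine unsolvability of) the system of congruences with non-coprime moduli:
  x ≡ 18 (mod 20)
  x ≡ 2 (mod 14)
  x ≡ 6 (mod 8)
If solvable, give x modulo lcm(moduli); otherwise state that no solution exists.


Moduli 20, 14, 8 are not pairwise coprime, so CRT works modulo lcm(m_i) when all pairwise compatibility conditions hold.
Pairwise compatibility: gcd(m_i, m_j) must divide a_i - a_j for every pair.
Merge one congruence at a time:
  Start: x ≡ 18 (mod 20).
  Combine with x ≡ 2 (mod 14): gcd(20, 14) = 2; 2 - 18 = -16, which IS divisible by 2, so compatible.
    Write x = 18 + 20·t and substitute into x ≡ 2 (mod 14): 20·t ≡ 2 − 18 = -16 (mod 14).
    Divide the congruence (and modulus) by g = 2: 10·t ≡ -8 (mod 7).
    Reduce coefficients mod 7: 3·t ≡ 6 (mod 7).
    The inverse of 3 mod 7 is 5 (since 3·5 = 15 = 2·7 + 1), so t ≡ 5·6 = 30 ≡ 2 (mod 7).
    Then x = 18 + 20·2 = 58, valid modulo lcm(20, 14) = 140: x ≡ 58 (mod 140).
  Combine with x ≡ 6 (mod 8): gcd(140, 8) = 4; 6 - 58 = -52, which IS divisible by 4, so compatible.
    Write x = 58 + 140·t and substitute into x ≡ 6 (mod 8): 140·t ≡ 6 − 58 = -52 (mod 8).
    Divide the congruence (and modulus) by g = 4: 35·t ≡ -13 (mod 2).
    Reduce coefficients mod 2: 1·t ≡ 1 (mod 2).
    So t ≡ 1 (mod 2).
    Then x = 58 + 140·1 = 198, valid modulo lcm(140, 8) = 280: x ≡ 198 (mod 280).
Verify: 198 mod 20 = 18, 198 mod 14 = 2, 198 mod 8 = 6.

x ≡ 198 (mod 280).


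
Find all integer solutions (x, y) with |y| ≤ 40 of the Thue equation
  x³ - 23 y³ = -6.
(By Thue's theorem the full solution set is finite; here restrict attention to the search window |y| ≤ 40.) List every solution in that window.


The equation is x³ - 23y³ = -6. For fixed y, x³ = 23·y³ − 6, so a solution requires the RHS to be a perfect cube.
Strategy: iterate y from -40 to 40, compute RHS = 23·y³ − 6, and check whether it is a (positive or negative) perfect cube.
Check small values of y:
  y = 0: RHS = -6 is not a perfect cube.
  y = 1: RHS = 17 is not a perfect cube.
  y = -1: RHS = -29 is not a perfect cube.
  y = 2: RHS = 178 is not a perfect cube.
  y = -2: RHS = -190 is not a perfect cube.
  y = 3: RHS = 615 is not a perfect cube.
  y = -3: RHS = -627 is not a perfect cube.
Continuing the search up to |y| = 40 finds no solutions either.
No (x, y) in the scanned range satisfies the equation.

No integer solutions with |y| ≤ 40.


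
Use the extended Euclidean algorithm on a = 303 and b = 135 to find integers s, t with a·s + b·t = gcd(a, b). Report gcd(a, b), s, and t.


Euclidean algorithm on (303, 135) — divide until remainder is 0:
  303 = 2 · 135 + 33
  135 = 4 · 33 + 3
  33 = 11 · 3 + 0
gcd(303, 135) = 3.
Track Bezout coefficients alongside the remainders: start with r₀ = 303 = a·1 + b·0 (s = 1, t = 0) and r₁ = 135 = a·0 + b·1 (s = 0, t = 1); each new remainder r_{k+1} = r_{k-1} − q_k·r_k inherits s_{k+1} = s_{k-1} − q_k·s_k, t_{k+1} = t_{k-1} − q_k·t_k, so r_k = a·s_k + b·t_k at every step:
  q = 2: r = 33, s = 1 − 2·0 = 1, t = 0 − 2·1 = -2  (check: 303·1 + 135·(-2) = 33)
  q = 4: r = 3, s = 0 − 4·1 = -4, t = 1 − 4·(-2) = 9  (check: 303·(-4) + 135·9 = 3)
The row with r = 3 (the gcd) gives the Bezout coefficients s = -4, t = 9.
Result: 303 · (-4) + 135 · (9) = 3.

gcd(303, 135) = 3; s = -4, t = 9 (check: 303·(-4) + 135·9 = 3).


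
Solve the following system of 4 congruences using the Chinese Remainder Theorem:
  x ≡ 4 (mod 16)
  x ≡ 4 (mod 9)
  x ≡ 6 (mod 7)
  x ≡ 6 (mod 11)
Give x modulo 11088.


Product of moduli M = 16 · 9 · 7 · 11 = 11088.
Merge one congruence at a time:
  Start: x ≡ 4 (mod 16).
  Combine with x ≡ 4 (mod 9); new modulus lcm = 144.
    Write x = 4 + 16·t and substitute into x ≡ 4 (mod 9): 16·t ≡ 4 − 4 = 0 (mod 9).
    Reduce coefficients mod 9: 7·t ≡ 0 (mod 9).
    The inverse of 7 mod 9 is 4 (since 7·4 = 28 = 3·9 + 1), so t ≡ 4·0 = 0 ≡ 0 (mod 9).
    Then x = 4 + 16·0 = 4, valid modulo lcm(16, 9) = 144: x ≡ 4 (mod 144).
  Combine with x ≡ 6 (mod 7); new modulus lcm = 1008.
    Write x = 4 + 144·t and substitute into x ≡ 6 (mod 7): 144·t ≡ 6 − 4 = 2 (mod 7).
    Reduce coefficients mod 7: 4·t ≡ 2 (mod 7).
    The inverse of 4 mod 7 is 2 (since 4·2 = 8 = 1·7 + 1), so t ≡ 2·2 = 4 ≡ 4 (mod 7).
    Then x = 4 + 144·4 = 580, valid modulo lcm(144, 7) = 1008: x ≡ 580 (mod 1008).
  Combine with x ≡ 6 (mod 11); new modulus lcm = 11088.
    Write x = 580 + 1008·t and substitute into x ≡ 6 (mod 11): 1008·t ≡ 6 − 580 = -574 (mod 11).
    Reduce coefficients mod 11: 7·t ≡ 9 (mod 11).
    The inverse of 7 mod 11 is 8 (since 7·8 = 56 = 5·11 + 1), so t ≡ 8·9 = 72 ≡ 6 (mod 11).
    Then x = 580 + 1008·6 = 6628, valid modulo lcm(1008, 11) = 11088: x ≡ 6628 (mod 11088).
Verify against each original: 6628 mod 16 = 4, 6628 mod 9 = 4, 6628 mod 7 = 6, 6628 mod 11 = 6.

x ≡ 6628 (mod 11088).


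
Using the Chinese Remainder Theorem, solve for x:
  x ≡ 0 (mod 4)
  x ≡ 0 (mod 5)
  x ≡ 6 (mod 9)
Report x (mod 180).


Moduli 4, 5, 9 are pairwise coprime; by CRT there is a unique solution modulo M = 4 · 5 · 9 = 180.
Solve pairwise, accumulating the modulus:
  Start with x ≡ 0 (mod 4).
  Combine with x ≡ 0 (mod 5): since gcd(4, 5) = 1, we get a unique residue mod 20.
    Write x = 0 + 4·t and substitute into x ≡ 0 (mod 5): 4·t ≡ 0 − 0 = 0 (mod 5).
    The inverse of 4 mod 5 is 4 (since 4·4 = 16 = 3·5 + 1), so t ≡ 4·0 = 0 ≡ 0 (mod 5).
    Then x = 0 + 4·0 = 0, valid modulo lcm(4, 5) = 20: x ≡ 0 (mod 20).
  Combine with x ≡ 6 (mod 9): since gcd(20, 9) = 1, we get a unique residue mod 180.
    Write x = 0 + 20·t and substitute into x ≡ 6 (mod 9): 20·t ≡ 6 − 0 = 6 (mod 9).
    Reduce coefficients mod 9: 2·t ≡ 6 (mod 9).
    The inverse of 2 mod 9 is 5 (since 2·5 = 10 = 1·9 + 1), so t ≡ 5·6 = 30 ≡ 3 (mod 9).
    Then x = 0 + 20·3 = 60, valid modulo lcm(20, 9) = 180: x ≡ 60 (mod 180).
Verify: 60 mod 4 = 0 ✓, 60 mod 5 = 0 ✓, 60 mod 9 = 6 ✓.

x ≡ 60 (mod 180).


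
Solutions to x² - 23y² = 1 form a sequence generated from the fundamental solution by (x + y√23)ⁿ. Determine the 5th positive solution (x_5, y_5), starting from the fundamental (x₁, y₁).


Step 1: Find the fundamental solution (x₁, y₁) of x² - 23y² = 1.
  Expand √23 as a continued fraction. a₀ = ⌊√23⌋ = 4; iterate m_{k+1} = d_k·a_k − m_k, d_{k+1} = (23 − m_{k+1}²)/d_k, a_{k+1} = ⌊(a₀ + m_{k+1})/d_{k+1}⌋ (starting m₀ = 0, d₀ = 1), with convergents p_k = a_k·p_{k-1} + p_{k-2}, q_k = a_k·q_{k-1} + q_{k-2} (p₋₁ = 1, q₋₁ = 0):
  k = 0: a₀ = 4; p₀/q₀ = 4/1; p₀² − 23·q₀² = 16 − 23 = -7.
  k = 1: m = 4, d = 7, a = ⌊(4 + 4)/7⌋ = 1; p/q = (1·4 + 1)/(1·1 + 0) = 5/1; p² − 23·q² = 25 − 23 = 2.
  k = 2: m = 3, d = 2, a = ⌊(4 + 3)/2⌋ = 3; p/q = (3·5 + 4)/(3·1 + 1) = 19/4; p² − 23·q² = 361 − 368 = -7.
  k = 3: m = 3, d = 7, a = ⌊(4 + 3)/7⌋ = 1; p/q = (1·19 + 5)/(1·4 + 1) = 24/5; p² − 23·q² = 576 − 575 = 1.
  The first convergent with p² − 23·q² = 1 gives the fundamental solution (x₁, y₁) = (24, 5).
Step 2: Apply the recurrence (x_{n+1}, y_{n+1}) = (x₁x_n + 23y₁y_n, x₁y_n + y₁x_n) repeatedly.
  From (x_1, y_1) = (24, 5): x_2 = 24·24 + 23·5·5 = 1151; y_2 = 24·5 + 5·24 = 240.
  From (x_2, y_2) = (1151, 240): x_3 = 24·1151 + 23·5·240 = 55224; y_3 = 24·240 + 5·1151 = 11515.
  From (x_3, y_3) = (55224, 11515): x_4 = 24·55224 + 23·5·11515 = 2649601; y_4 = 24·11515 + 5·55224 = 552480.
  From (x_4, y_4) = (2649601, 552480): x_5 = 24·2649601 + 23·5·552480 = 127125624; y_5 = 24·552480 + 5·2649601 = 26507525.
Step 3: Verify x_5² - 23·y_5² = 16160924277389376 - 16160924277389375 = 1 (should be 1). ✓

(x_1, y_1) = (24, 5); (x_5, y_5) = (127125624, 26507525).


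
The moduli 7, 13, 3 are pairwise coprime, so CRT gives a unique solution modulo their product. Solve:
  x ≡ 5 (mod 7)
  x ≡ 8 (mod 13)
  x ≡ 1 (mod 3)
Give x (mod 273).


Moduli 7, 13, 3 are pairwise coprime; by CRT there is a unique solution modulo M = 7 · 13 · 3 = 273.
Solve pairwise, accumulating the modulus:
  Start with x ≡ 5 (mod 7).
  Combine with x ≡ 8 (mod 13): since gcd(7, 13) = 1, we get a unique residue mod 91.
    Write x = 5 + 7·t and substitute into x ≡ 8 (mod 13): 7·t ≡ 8 − 5 = 3 (mod 13).
    The inverse of 7 mod 13 is 2 (since 7·2 = 14 = 1·13 + 1), so t ≡ 2·3 = 6 ≡ 6 (mod 13).
    Then x = 5 + 7·6 = 47, valid modulo lcm(7, 13) = 91: x ≡ 47 (mod 91).
  Combine with x ≡ 1 (mod 3): since gcd(91, 3) = 1, we get a unique residue mod 273.
    Write x = 47 + 91·t and substitute into x ≡ 1 (mod 3): 91·t ≡ 1 − 47 = -46 (mod 3).
    Reduce coefficients mod 3: 1·t ≡ 2 (mod 3).
    So t ≡ 2 (mod 3).
    Then x = 47 + 91·2 = 229, valid modulo lcm(91, 3) = 273: x ≡ 229 (mod 273).
Verify: 229 mod 7 = 5 ✓, 229 mod 13 = 8 ✓, 229 mod 3 = 1 ✓.

x ≡ 229 (mod 273).


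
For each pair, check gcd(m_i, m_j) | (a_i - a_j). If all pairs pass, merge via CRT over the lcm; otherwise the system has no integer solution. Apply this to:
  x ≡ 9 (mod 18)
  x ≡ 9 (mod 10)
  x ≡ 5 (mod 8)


Moduli 18, 10, 8 are not pairwise coprime, so CRT works modulo lcm(m_i) when all pairwise compatibility conditions hold.
Pairwise compatibility: gcd(m_i, m_j) must divide a_i - a_j for every pair.
Merge one congruence at a time:
  Start: x ≡ 9 (mod 18).
  Combine with x ≡ 9 (mod 10): gcd(18, 10) = 2; 9 - 9 = 0, which IS divisible by 2, so compatible.
    Write x = 9 + 18·t and substitute into x ≡ 9 (mod 10): 18·t ≡ 9 − 9 = 0 (mod 10).
    Divide the congruence (and modulus) by g = 2: 9·t ≡ 0 (mod 5).
    Reduce coefficients mod 5: 4·t ≡ 0 (mod 5).
    The inverse of 4 mod 5 is 4 (since 4·4 = 16 = 3·5 + 1), so t ≡ 4·0 = 0 ≡ 0 (mod 5).
    Then x = 9 + 18·0 = 9, valid modulo lcm(18, 10) = 90: x ≡ 9 (mod 90).
  Combine with x ≡ 5 (mod 8): gcd(90, 8) = 2; 5 - 9 = -4, which IS divisible by 2, so compatible.
    Write x = 9 + 90·t and substitute into x ≡ 5 (mod 8): 90·t ≡ 5 − 9 = -4 (mod 8).
    Divide the congruence (and modulus) by g = 2: 45·t ≡ -2 (mod 4).
    Reduce coefficients mod 4: 1·t ≡ 2 (mod 4).
    So t ≡ 2 (mod 4).
    Then x = 9 + 90·2 = 189, valid modulo lcm(90, 8) = 360: x ≡ 189 (mod 360).
Verify: 189 mod 18 = 9, 189 mod 10 = 9, 189 mod 8 = 5.

x ≡ 189 (mod 360).


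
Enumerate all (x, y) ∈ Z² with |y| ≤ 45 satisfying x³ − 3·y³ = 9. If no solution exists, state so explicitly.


The equation is x³ - 3y³ = 9. For fixed y, x³ = 3·y³ + 9, so a solution requires the RHS to be a perfect cube.
Strategy: iterate y from -45 to 45, compute RHS = 3·y³ + 9, and check whether it is a (positive or negative) perfect cube.
Check small values of y:
  y = 0: RHS = 9 is not a perfect cube.
  y = 1: RHS = 12 is not a perfect cube.
  y = -1: RHS = 6 is not a perfect cube.
  y = 2: RHS = 33 is not a perfect cube.
  y = -2: RHS = -15 is not a perfect cube.
  y = 3: RHS = 90 is not a perfect cube.
  y = -3: RHS = -72 is not a perfect cube.
Continuing the search up to |y| = 45 finds no solutions either.
No (x, y) in the scanned range satisfies the equation.

No integer solutions with |y| ≤ 45.


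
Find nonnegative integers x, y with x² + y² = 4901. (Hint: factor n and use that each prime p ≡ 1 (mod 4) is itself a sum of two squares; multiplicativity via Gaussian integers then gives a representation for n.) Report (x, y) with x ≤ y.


Step 1: Factor n = 4901 = 13^2 · 29.
Step 2: Check the mod-4 condition on each prime factor: 13 ≡ 1 (mod 4), exponent 2; 29 ≡ 1 (mod 4), exponent 1.
All primes ≡ 3 (mod 4) appear to even exponent (or don't appear), so by the two-squares theorem n IS expressible as a sum of two squares.
Step 3: Build a representation. Here n = 13 · 13 · 29 is a product of primes ≡ 1 (mod 4). Each prime p ≡ 1 (mod 4) is itself a sum of two squares; find a² by testing p − a² for a perfect square:
  13: 13 − 1² = 12, 13 − 2² = 9 = 3² ⇒ 13 = 2² + 3².
  29: 29 − 1² = 28, 29 − 2² = 25 = 5² ⇒ 29 = 2² + 5².
  Combine using the Brahmagupta–Fibonacci identity (a² + b²)(c² + d²) = (ac − bd)² + (ad + bc)² = (ac + bd)² + (ad − bc)²:
  13 · 13 = 169: from (2² + 3²)(2² + 3²), take (2·2 − 3·3, 2·3 + 3·2) = (4 − 9, 6 + 6) = (-5, 12); dropping signs (only squares matter) gives (5, 12); check 5² + 12² = 25 + 144 = 169 ✓.
  169 · 29 = 4901: from (5² + 12²)(2² + 5²), take (5·2 − 12·5, 5·5 + 12·2) = (10 − 60, 25 + 24) = (-50, 49); dropping signs (only squares matter) gives (50, 49); check 50² + 49² = 2500 + 2401 = 4901 ✓.
Step 4: Order so x ≤ y and verify: 49² + 50² = 2401 + 2500 = 4901 = n. ✓

n = 4901 = 49² + 50² (one valid representation with x ≤ y).


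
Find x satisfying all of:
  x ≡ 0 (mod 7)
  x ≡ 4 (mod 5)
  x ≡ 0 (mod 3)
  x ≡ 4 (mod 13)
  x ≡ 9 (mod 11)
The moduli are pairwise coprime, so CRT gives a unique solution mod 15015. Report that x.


Product of moduli M = 7 · 5 · 3 · 13 · 11 = 15015.
Merge one congruence at a time:
  Start: x ≡ 0 (mod 7).
  Combine with x ≡ 4 (mod 5); new modulus lcm = 35.
    Write x = 0 + 7·t and substitute into x ≡ 4 (mod 5): 7·t ≡ 4 − 0 = 4 (mod 5).
    Reduce coefficients mod 5: 2·t ≡ 4 (mod 5).
    The inverse of 2 mod 5 is 3 (since 2·3 = 6 = 1·5 + 1), so t ≡ 3·4 = 12 ≡ 2 (mod 5).
    Then x = 0 + 7·2 = 14, valid modulo lcm(7, 5) = 35: x ≡ 14 (mod 35).
  Combine with x ≡ 0 (mod 3); new modulus lcm = 105.
    Write x = 14 + 35·t and substitute into x ≡ 0 (mod 3): 35·t ≡ 0 − 14 = -14 (mod 3).
    Reduce coefficients mod 3: 2·t ≡ 1 (mod 3).
    The inverse of 2 mod 3 is 2 (since 2·2 = 4 = 1·3 + 1), so t ≡ 2·1 = 2 ≡ 2 (mod 3).
    Then x = 14 + 35·2 = 84, valid modulo lcm(35, 3) = 105: x ≡ 84 (mod 105).
  Combine with x ≡ 4 (mod 13); new modulus lcm = 1365.
    Write x = 84 + 105·t and substitute into x ≡ 4 (mod 13): 105·t ≡ 4 − 84 = -80 (mod 13).
    Reduce coefficients mod 13: 1·t ≡ 11 (mod 13).
    So t ≡ 11 (mod 13).
    Then x = 84 + 105·11 = 1239, valid modulo lcm(105, 13) = 1365: x ≡ 1239 (mod 1365).
  Combine with x ≡ 9 (mod 11); new modulus lcm = 15015.
    Write x = 1239 + 1365·t and substitute into x ≡ 9 (mod 11): 1365·t ≡ 9 − 1239 = -1230 (mod 11).
    Reduce coefficients mod 11: 1·t ≡ 2 (mod 11).
    So t ≡ 2 (mod 11).
    Then x = 1239 + 1365·2 = 3969, valid modulo lcm(1365, 11) = 15015: x ≡ 3969 (mod 15015).
Verify against each original: 3969 mod 7 = 0, 3969 mod 5 = 4, 3969 mod 3 = 0, 3969 mod 13 = 4, 3969 mod 11 = 9.

x ≡ 3969 (mod 15015).


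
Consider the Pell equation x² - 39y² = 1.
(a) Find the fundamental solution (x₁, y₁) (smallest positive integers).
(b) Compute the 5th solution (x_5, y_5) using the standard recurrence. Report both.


Step 1: Find the fundamental solution (x₁, y₁) of x² - 39y² = 1.
  Expand √39 as a continued fraction. a₀ = ⌊√39⌋ = 6; iterate m_{k+1} = d_k·a_k − m_k, d_{k+1} = (39 − m_{k+1}²)/d_k, a_{k+1} = ⌊(a₀ + m_{k+1})/d_{k+1}⌋ (starting m₀ = 0, d₀ = 1), with convergents p_k = a_k·p_{k-1} + p_{k-2}, q_k = a_k·q_{k-1} + q_{k-2} (p₋₁ = 1, q₋₁ = 0):
  k = 0: a₀ = 6; p₀/q₀ = 6/1; p₀² − 39·q₀² = 36 − 39 = -3.
  k = 1: m = 6, d = 3, a = ⌊(6 + 6)/3⌋ = 4; p/q = (4·6 + 1)/(4·1 + 0) = 25/4; p² − 39·q² = 625 − 624 = 1.
  The first convergent with p² − 39·q² = 1 gives the fundamental solution (x₁, y₁) = (25, 4).
Step 2: Apply the recurrence (x_{n+1}, y_{n+1}) = (x₁x_n + 39y₁y_n, x₁y_n + y₁x_n) repeatedly.
  From (x_1, y_1) = (25, 4): x_2 = 25·25 + 39·4·4 = 1249; y_2 = 25·4 + 4·25 = 200.
  From (x_2, y_2) = (1249, 200): x_3 = 25·1249 + 39·4·200 = 62425; y_3 = 25·200 + 4·1249 = 9996.
  From (x_3, y_3) = (62425, 9996): x_4 = 25·62425 + 39·4·9996 = 3120001; y_4 = 25·9996 + 4·62425 = 499600.
  From (x_4, y_4) = (3120001, 499600): x_5 = 25·3120001 + 39·4·499600 = 155937625; y_5 = 25·499600 + 4·3120001 = 24970004.
Step 3: Verify x_5² - 39·y_5² = 24316542890640625 - 24316542890640624 = 1 (should be 1). ✓

(x_1, y_1) = (25, 4); (x_5, y_5) = (155937625, 24970004).


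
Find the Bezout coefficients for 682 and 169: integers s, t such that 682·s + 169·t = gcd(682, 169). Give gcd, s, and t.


Euclidean algorithm on (682, 169) — divide until remainder is 0:
  682 = 4 · 169 + 6
  169 = 28 · 6 + 1
  6 = 6 · 1 + 0
gcd(682, 169) = 1.
Track Bezout coefficients alongside the remainders: start with r₀ = 682 = a·1 + b·0 (s = 1, t = 0) and r₁ = 169 = a·0 + b·1 (s = 0, t = 1); each new remainder r_{k+1} = r_{k-1} − q_k·r_k inherits s_{k+1} = s_{k-1} − q_k·s_k, t_{k+1} = t_{k-1} − q_k·t_k, so r_k = a·s_k + b·t_k at every step:
  q = 4: r = 6, s = 1 − 4·0 = 1, t = 0 − 4·1 = -4  (check: 682·1 + 169·(-4) = 6)
  q = 28: r = 1, s = 0 − 28·1 = -28, t = 1 − 28·(-4) = 113  (check: 682·(-28) + 169·113 = 1)
The row with r = 1 (the gcd) gives the Bezout coefficients s = -28, t = 113.
Result: 682 · (-28) + 169 · (113) = 1.

gcd(682, 169) = 1; s = -28, t = 113 (check: 682·(-28) + 169·113 = 1).


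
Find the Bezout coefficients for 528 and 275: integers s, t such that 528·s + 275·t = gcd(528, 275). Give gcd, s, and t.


Euclidean algorithm on (528, 275) — divide until remainder is 0:
  528 = 1 · 275 + 253
  275 = 1 · 253 + 22
  253 = 11 · 22 + 11
  22 = 2 · 11 + 0
gcd(528, 275) = 11.
Track Bezout coefficients alongside the remainders: start with r₀ = 528 = a·1 + b·0 (s = 1, t = 0) and r₁ = 275 = a·0 + b·1 (s = 0, t = 1); each new remainder r_{k+1} = r_{k-1} − q_k·r_k inherits s_{k+1} = s_{k-1} − q_k·s_k, t_{k+1} = t_{k-1} − q_k·t_k, so r_k = a·s_k + b·t_k at every step:
  q = 1: r = 253, s = 1 − 1·0 = 1, t = 0 − 1·1 = -1  (check: 528·1 + 275·(-1) = 253)
  q = 1: r = 22, s = 0 − 1·1 = -1, t = 1 − 1·(-1) = 2  (check: 528·(-1) + 275·2 = 22)
  q = 11: r = 11, s = 1 − 11·(-1) = 12, t = -1 − 11·2 = -23  (check: 528·12 + 275·(-23) = 11)
The row with r = 11 (the gcd) gives the Bezout coefficients s = 12, t = -23.
Result: 528 · (12) + 275 · (-23) = 11.

gcd(528, 275) = 11; s = 12, t = -23 (check: 528·12 + 275·(-23) = 11).


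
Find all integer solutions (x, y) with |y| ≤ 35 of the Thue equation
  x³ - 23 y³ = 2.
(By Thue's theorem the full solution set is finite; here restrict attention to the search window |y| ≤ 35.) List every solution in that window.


The equation is x³ - 23y³ = 2. For fixed y, x³ = 23·y³ + 2, so a solution requires the RHS to be a perfect cube.
Strategy: iterate y from -35 to 35, compute RHS = 23·y³ + 2, and check whether it is a (positive or negative) perfect cube.
Check small values of y:
  y = 0: RHS = 2 is not a perfect cube.
  y = 1: RHS = 25 is not a perfect cube.
  y = -1: RHS = -21 is not a perfect cube.
  y = 2: RHS = 186 is not a perfect cube.
  y = -2: RHS = -182 is not a perfect cube.
  y = 3: RHS = 623 is not a perfect cube.
  y = -3: RHS = -619 is not a perfect cube.
Continuing the search up to |y| = 35 finds no solutions either.
No (x, y) in the scanned range satisfies the equation.

No integer solutions with |y| ≤ 35.


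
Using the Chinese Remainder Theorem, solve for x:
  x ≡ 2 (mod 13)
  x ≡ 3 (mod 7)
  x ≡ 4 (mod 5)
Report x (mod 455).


Moduli 13, 7, 5 are pairwise coprime; by CRT there is a unique solution modulo M = 13 · 7 · 5 = 455.
Solve pairwise, accumulating the modulus:
  Start with x ≡ 2 (mod 13).
  Combine with x ≡ 3 (mod 7): since gcd(13, 7) = 1, we get a unique residue mod 91.
    Write x = 2 + 13·t and substitute into x ≡ 3 (mod 7): 13·t ≡ 3 − 2 = 1 (mod 7).
    Reduce coefficients mod 7: 6·t ≡ 1 (mod 7).
    The inverse of 6 mod 7 is 6 (since 6·6 = 36 = 5·7 + 1), so t ≡ 6·1 = 6 ≡ 6 (mod 7).
    Then x = 2 + 13·6 = 80, valid modulo lcm(13, 7) = 91: x ≡ 80 (mod 91).
  Combine with x ≡ 4 (mod 5): since gcd(91, 5) = 1, we get a unique residue mod 455.
    Write x = 80 + 91·t and substitute into x ≡ 4 (mod 5): 91·t ≡ 4 − 80 = -76 (mod 5).
    Reduce coefficients mod 5: 1·t ≡ 4 (mod 5).
    So t ≡ 4 (mod 5).
    Then x = 80 + 91·4 = 444, valid modulo lcm(91, 5) = 455: x ≡ 444 (mod 455).
Verify: 444 mod 13 = 2 ✓, 444 mod 7 = 3 ✓, 444 mod 5 = 4 ✓.

x ≡ 444 (mod 455).


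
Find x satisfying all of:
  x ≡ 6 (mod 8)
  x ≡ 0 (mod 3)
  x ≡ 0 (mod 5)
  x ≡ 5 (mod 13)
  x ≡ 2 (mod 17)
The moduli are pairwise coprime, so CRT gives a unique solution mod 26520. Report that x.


Product of moduli M = 8 · 3 · 5 · 13 · 17 = 26520.
Merge one congruence at a time:
  Start: x ≡ 6 (mod 8).
  Combine with x ≡ 0 (mod 3); new modulus lcm = 24.
    Write x = 6 + 8·t and substitute into x ≡ 0 (mod 3): 8·t ≡ 0 − 6 = -6 (mod 3).
    Reduce coefficients mod 3: 2·t ≡ 0 (mod 3).
    The inverse of 2 mod 3 is 2 (since 2·2 = 4 = 1·3 + 1), so t ≡ 2·0 = 0 ≡ 0 (mod 3).
    Then x = 6 + 8·0 = 6, valid modulo lcm(8, 3) = 24: x ≡ 6 (mod 24).
  Combine with x ≡ 0 (mod 5); new modulus lcm = 120.
    Write x = 6 + 24·t and substitute into x ≡ 0 (mod 5): 24·t ≡ 0 − 6 = -6 (mod 5).
    Reduce coefficients mod 5: 4·t ≡ 4 (mod 5).
    The inverse of 4 mod 5 is 4 (since 4·4 = 16 = 3·5 + 1), so t ≡ 4·4 = 16 ≡ 1 (mod 5).
    Then x = 6 + 24·1 = 30, valid modulo lcm(24, 5) = 120: x ≡ 30 (mod 120).
  Combine with x ≡ 5 (mod 13); new modulus lcm = 1560.
    Write x = 30 + 120·t and substitute into x ≡ 5 (mod 13): 120·t ≡ 5 − 30 = -25 (mod 13).
    Reduce coefficients mod 13: 3·t ≡ 1 (mod 13).
    The inverse of 3 mod 13 is 9 (since 3·9 = 27 = 2·13 + 1), so t ≡ 9·1 = 9 ≡ 9 (mod 13).
    Then x = 30 + 120·9 = 1110, valid modulo lcm(120, 13) = 1560: x ≡ 1110 (mod 1560).
  Combine with x ≡ 2 (mod 17); new modulus lcm = 26520.
    Write x = 1110 + 1560·t and substitute into x ≡ 2 (mod 17): 1560·t ≡ 2 − 1110 = -1108 (mod 17).
    Reduce coefficients mod 17: 13·t ≡ 14 (mod 17).
    The inverse of 13 mod 17 is 4 (since 13·4 = 52 = 3·17 + 1), so t ≡ 4·14 = 56 ≡ 5 (mod 17).
    Then x = 1110 + 1560·5 = 8910, valid modulo lcm(1560, 17) = 26520: x ≡ 8910 (mod 26520).
Verify against each original: 8910 mod 8 = 6, 8910 mod 3 = 0, 8910 mod 5 = 0, 8910 mod 13 = 5, 8910 mod 17 = 2.

x ≡ 8910 (mod 26520).


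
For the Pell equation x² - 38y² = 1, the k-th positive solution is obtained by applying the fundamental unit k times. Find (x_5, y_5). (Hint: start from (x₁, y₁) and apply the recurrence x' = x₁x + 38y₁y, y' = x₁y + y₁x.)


Step 1: Find the fundamental solution (x₁, y₁) of x² - 38y² = 1.
  Expand √38 as a continued fraction. a₀ = ⌊√38⌋ = 6; iterate m_{k+1} = d_k·a_k − m_k, d_{k+1} = (38 − m_{k+1}²)/d_k, a_{k+1} = ⌊(a₀ + m_{k+1})/d_{k+1}⌋ (starting m₀ = 0, d₀ = 1), with convergents p_k = a_k·p_{k-1} + p_{k-2}, q_k = a_k·q_{k-1} + q_{k-2} (p₋₁ = 1, q₋₁ = 0):
  k = 0: a₀ = 6; p₀/q₀ = 6/1; p₀² − 38·q₀² = 36 − 38 = -2.
  k = 1: m = 6, d = 2, a = ⌊(6 + 6)/2⌋ = 6; p/q = (6·6 + 1)/(6·1 + 0) = 37/6; p² − 38·q² = 1369 − 1368 = 1.
  The first convergent with p² − 38·q² = 1 gives the fundamental solution (x₁, y₁) = (37, 6).
Step 2: Apply the recurrence (x_{n+1}, y_{n+1}) = (x₁x_n + 38y₁y_n, x₁y_n + y₁x_n) repeatedly.
  From (x_1, y_1) = (37, 6): x_2 = 37·37 + 38·6·6 = 2737; y_2 = 37·6 + 6·37 = 444.
  From (x_2, y_2) = (2737, 444): x_3 = 37·2737 + 38·6·444 = 202501; y_3 = 37·444 + 6·2737 = 32850.
  From (x_3, y_3) = (202501, 32850): x_4 = 37·202501 + 38·6·32850 = 14982337; y_4 = 37·32850 + 6·202501 = 2430456.
  From (x_4, y_4) = (14982337, 2430456): x_5 = 37·14982337 + 38·6·2430456 = 1108490437; y_5 = 37·2430456 + 6·14982337 = 179820894.
Step 3: Verify x_5² - 38·y_5² = 1228751048920450969 - 1228751048920450968 = 1 (should be 1). ✓

(x_1, y_1) = (37, 6); (x_5, y_5) = (1108490437, 179820894).


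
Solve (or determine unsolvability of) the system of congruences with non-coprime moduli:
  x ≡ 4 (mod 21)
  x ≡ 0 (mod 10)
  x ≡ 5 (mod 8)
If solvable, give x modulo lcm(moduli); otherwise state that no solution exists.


Moduli 21, 10, 8 are not pairwise coprime, so CRT works modulo lcm(m_i) when all pairwise compatibility conditions hold.
Pairwise compatibility: gcd(m_i, m_j) must divide a_i - a_j for every pair.
Merge one congruence at a time:
  Start: x ≡ 4 (mod 21).
  Combine with x ≡ 0 (mod 10): gcd(21, 10) = 1; 0 - 4 = -4, which IS divisible by 1, so compatible.
    Write x = 4 + 21·t and substitute into x ≡ 0 (mod 10): 21·t ≡ 0 − 4 = -4 (mod 10).
    Reduce coefficients mod 10: 1·t ≡ 6 (mod 10).
    So t ≡ 6 (mod 10).
    Then x = 4 + 21·6 = 130, valid modulo lcm(21, 10) = 210: x ≡ 130 (mod 210).
  Combine with x ≡ 5 (mod 8): gcd(210, 8) = 2, and 5 - 130 = -125 is NOT divisible by 2.
    ⇒ system is inconsistent (no integer solution).

No solution (the system is inconsistent).


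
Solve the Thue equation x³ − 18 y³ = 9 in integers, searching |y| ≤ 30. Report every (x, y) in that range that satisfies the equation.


The equation is x³ - 18y³ = 9. For fixed y, x³ = 18·y³ + 9, so a solution requires the RHS to be a perfect cube.
Strategy: iterate y from -30 to 30, compute RHS = 18·y³ + 9, and check whether it is a (positive or negative) perfect cube.
Check small values of y:
  y = 0: RHS = 9 is not a perfect cube.
  y = 1: RHS = 27 = (3)³ ⇒ x = 3 works.
  y = -1: RHS = -9 is not a perfect cube.
  y = 2: RHS = 153 is not a perfect cube.
  y = -2: RHS = -135 is not a perfect cube.
  y = 3: RHS = 495 is not a perfect cube.
  y = -3: RHS = -477 is not a perfect cube.
Continuing the search up to |y| = 30 finds no further solutions beyond those listed.
Collected solutions: (3, 1).

Solutions (with |y| ≤ 30): (3, 1).


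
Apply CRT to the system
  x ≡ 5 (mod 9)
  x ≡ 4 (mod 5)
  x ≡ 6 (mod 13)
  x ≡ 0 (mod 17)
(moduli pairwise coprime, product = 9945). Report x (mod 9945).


Product of moduli M = 9 · 5 · 13 · 17 = 9945.
Merge one congruence at a time:
  Start: x ≡ 5 (mod 9).
  Combine with x ≡ 4 (mod 5); new modulus lcm = 45.
    Write x = 5 + 9·t and substitute into x ≡ 4 (mod 5): 9·t ≡ 4 − 5 = -1 (mod 5).
    Reduce coefficients mod 5: 4·t ≡ 4 (mod 5).
    The inverse of 4 mod 5 is 4 (since 4·4 = 16 = 3·5 + 1), so t ≡ 4·4 = 16 ≡ 1 (mod 5).
    Then x = 5 + 9·1 = 14, valid modulo lcm(9, 5) = 45: x ≡ 14 (mod 45).
  Combine with x ≡ 6 (mod 13); new modulus lcm = 585.
    Write x = 14 + 45·t and substitute into x ≡ 6 (mod 13): 45·t ≡ 6 − 14 = -8 (mod 13).
    Reduce coefficients mod 13: 6·t ≡ 5 (mod 13).
    The inverse of 6 mod 13 is 11 (since 6·11 = 66 = 5·13 + 1), so t ≡ 11·5 = 55 ≡ 3 (mod 13).
    Then x = 14 + 45·3 = 149, valid modulo lcm(45, 13) = 585: x ≡ 149 (mod 585).
  Combine with x ≡ 0 (mod 17); new modulus lcm = 9945.
    Write x = 149 + 585·t and substitute into x ≡ 0 (mod 17): 585·t ≡ 0 − 149 = -149 (mod 17).
    Reduce coefficients mod 17: 7·t ≡ 4 (mod 17).
    The inverse of 7 mod 17 is 5 (since 7·5 = 35 = 2·17 + 1), so t ≡ 5·4 = 20 ≡ 3 (mod 17).
    Then x = 149 + 585·3 = 1904, valid modulo lcm(585, 17) = 9945: x ≡ 1904 (mod 9945).
Verify against each original: 1904 mod 9 = 5, 1904 mod 5 = 4, 1904 mod 13 = 6, 1904 mod 17 = 0.

x ≡ 1904 (mod 9945).


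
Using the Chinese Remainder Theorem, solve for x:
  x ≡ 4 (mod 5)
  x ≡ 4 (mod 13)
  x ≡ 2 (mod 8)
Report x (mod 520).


Moduli 5, 13, 8 are pairwise coprime; by CRT there is a unique solution modulo M = 5 · 13 · 8 = 520.
Solve pairwise, accumulating the modulus:
  Start with x ≡ 4 (mod 5).
  Combine with x ≡ 4 (mod 13): since gcd(5, 13) = 1, we get a unique residue mod 65.
    Write x = 4 + 5·t and substitute into x ≡ 4 (mod 13): 5·t ≡ 4 − 4 = 0 (mod 13).
    The inverse of 5 mod 13 is 8 (since 5·8 = 40 = 3·13 + 1), so t ≡ 8·0 = 0 ≡ 0 (mod 13).
    Then x = 4 + 5·0 = 4, valid modulo lcm(5, 13) = 65: x ≡ 4 (mod 65).
  Combine with x ≡ 2 (mod 8): since gcd(65, 8) = 1, we get a unique residue mod 520.
    Write x = 4 + 65·t and substitute into x ≡ 2 (mod 8): 65·t ≡ 2 − 4 = -2 (mod 8).
    Reduce coefficients mod 8: 1·t ≡ 6 (mod 8).
    So t ≡ 6 (mod 8).
    Then x = 4 + 65·6 = 394, valid modulo lcm(65, 8) = 520: x ≡ 394 (mod 520).
Verify: 394 mod 5 = 4 ✓, 394 mod 13 = 4 ✓, 394 mod 8 = 2 ✓.

x ≡ 394 (mod 520).


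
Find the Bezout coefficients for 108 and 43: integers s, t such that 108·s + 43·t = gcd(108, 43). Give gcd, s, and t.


Euclidean algorithm on (108, 43) — divide until remainder is 0:
  108 = 2 · 43 + 22
  43 = 1 · 22 + 21
  22 = 1 · 21 + 1
  21 = 21 · 1 + 0
gcd(108, 43) = 1.
Track Bezout coefficients alongside the remainders: start with r₀ = 108 = a·1 + b·0 (s = 1, t = 0) and r₁ = 43 = a·0 + b·1 (s = 0, t = 1); each new remainder r_{k+1} = r_{k-1} − q_k·r_k inherits s_{k+1} = s_{k-1} − q_k·s_k, t_{k+1} = t_{k-1} − q_k·t_k, so r_k = a·s_k + b·t_k at every step:
  q = 2: r = 22, s = 1 − 2·0 = 1, t = 0 − 2·1 = -2  (check: 108·1 + 43·(-2) = 22)
  q = 1: r = 21, s = 0 − 1·1 = -1, t = 1 − 1·(-2) = 3  (check: 108·(-1) + 43·3 = 21)
  q = 1: r = 1, s = 1 − 1·(-1) = 2, t = -2 − 1·3 = -5  (check: 108·2 + 43·(-5) = 1)
The row with r = 1 (the gcd) gives the Bezout coefficients s = 2, t = -5.
Result: 108 · (2) + 43 · (-5) = 1.

gcd(108, 43) = 1; s = 2, t = -5 (check: 108·2 + 43·(-5) = 1).


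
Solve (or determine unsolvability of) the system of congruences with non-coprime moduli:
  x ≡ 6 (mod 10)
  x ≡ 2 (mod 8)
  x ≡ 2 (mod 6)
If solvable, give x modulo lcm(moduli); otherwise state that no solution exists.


Moduli 10, 8, 6 are not pairwise coprime, so CRT works modulo lcm(m_i) when all pairwise compatibility conditions hold.
Pairwise compatibility: gcd(m_i, m_j) must divide a_i - a_j for every pair.
Merge one congruence at a time:
  Start: x ≡ 6 (mod 10).
  Combine with x ≡ 2 (mod 8): gcd(10, 8) = 2; 2 - 6 = -4, which IS divisible by 2, so compatible.
    Write x = 6 + 10·t and substitute into x ≡ 2 (mod 8): 10·t ≡ 2 − 6 = -4 (mod 8).
    Divide the congruence (and modulus) by g = 2: 5·t ≡ -2 (mod 4).
    Reduce coefficients mod 4: 1·t ≡ 2 (mod 4).
    So t ≡ 2 (mod 4).
    Then x = 6 + 10·2 = 26, valid modulo lcm(10, 8) = 40: x ≡ 26 (mod 40).
  Combine with x ≡ 2 (mod 6): gcd(40, 6) = 2; 2 - 26 = -24, which IS divisible by 2, so compatible.
    Write x = 26 + 40·t and substitute into x ≡ 2 (mod 6): 40·t ≡ 2 − 26 = -24 (mod 6).
    Divide the congruence (and modulus) by g = 2: 20·t ≡ -12 (mod 3).
    Reduce coefficients mod 3: 2·t ≡ 0 (mod 3).
    The inverse of 2 mod 3 is 2 (since 2·2 = 4 = 1·3 + 1), so t ≡ 2·0 = 0 ≡ 0 (mod 3).
    Then x = 26 + 40·0 = 26, valid modulo lcm(40, 6) = 120: x ≡ 26 (mod 120).
Verify: 26 mod 10 = 6, 26 mod 8 = 2, 26 mod 6 = 2.

x ≡ 26 (mod 120).


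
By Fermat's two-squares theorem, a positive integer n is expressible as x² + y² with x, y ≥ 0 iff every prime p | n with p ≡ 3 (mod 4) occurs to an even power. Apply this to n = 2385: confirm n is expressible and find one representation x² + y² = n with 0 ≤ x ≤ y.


Step 1: Factor n = 2385 = 3^2 · 5 · 53.
Step 2: Check the mod-4 condition on each prime factor: 3 ≡ 3 (mod 4), exponent 2 (must be even); 5 ≡ 1 (mod 4), exponent 1; 53 ≡ 1 (mod 4), exponent 1.
All primes ≡ 3 (mod 4) appear to even exponent (or don't appear), so by the two-squares theorem n IS expressible as a sum of two squares.
Step 3: Build a representation. Group n = k² · m with k = 3 and m = 5 · 53 = 265 (a product of primes ≡ 1 (mod 4)); a representation of m scales to one of n via (k·x)² + (k·y)² = k²(x² + y²). Each prime p ≡ 1 (mod 4) is itself a sum of two squares; find a² by testing p − a² for a perfect square:
  5: 5 − 1² = 4 = 2² ⇒ 5 = 1² + 2².
  53: 53 − 1² = 52, 53 − 2² = 49 = 7² ⇒ 53 = 2² + 7².
  Combine using the Brahmagupta–Fibonacci identity (a² + b²)(c² + d²) = (ac − bd)² + (ad + bc)² = (ac + bd)² + (ad − bc)²:
  5 · 53 = 265: from (1² + 2²)(2² + 7²), take (1·2 − 2·7, 1·7 + 2·2) = (2 − 14, 7 + 4) = (-12, 11); dropping signs (only squares matter) gives (12, 11); check 12² + 11² = 144 + 121 = 265 ✓.
  Scale by k = 3: (3·12, 3·11) = (36, 33).
Step 4: Order so x ≤ y and verify: 33² + 36² = 1089 + 1296 = 2385 = n. ✓

n = 2385 = 33² + 36² (one valid representation with x ≤ y).


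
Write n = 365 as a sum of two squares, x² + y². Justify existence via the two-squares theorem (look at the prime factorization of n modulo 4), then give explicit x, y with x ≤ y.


Step 1: Factor n = 365 = 5 · 73.
Step 2: Check the mod-4 condition on each prime factor: 5 ≡ 1 (mod 4), exponent 1; 73 ≡ 1 (mod 4), exponent 1.
All primes ≡ 3 (mod 4) appear to even exponent (or don't appear), so by the two-squares theorem n IS expressible as a sum of two squares.
Step 3: Build a representation. Here n = 5 · 73 is a product of primes ≡ 1 (mod 4). Each prime p ≡ 1 (mod 4) is itself a sum of two squares; find a² by testing p − a² for a perfect square:
  5: 5 − 1² = 4 = 2² ⇒ 5 = 1² + 2².
  73: 73 − 1² = 72, 73 − 2² = 69, 73 − 3² = 64 = 8² ⇒ 73 = 3² + 8².
  Combine using the Brahmagupta–Fibonacci identity (a² + b²)(c² + d²) = (ac − bd)² + (ad + bc)² = (ac + bd)² + (ad − bc)²:
  5 · 73 = 365: from (1² + 2²)(3² + 8²), take (1·3 − 2·8, 1·8 + 2·3) = (3 − 16, 8 + 6) = (-13, 14); dropping signs (only squares matter) gives (13, 14); check 13² + 14² = 169 + 196 = 365 ✓.
Step 4: Order so x ≤ y and verify: 13² + 14² = 169 + 196 = 365 = n. ✓

n = 365 = 13² + 14² (one valid representation with x ≤ y).


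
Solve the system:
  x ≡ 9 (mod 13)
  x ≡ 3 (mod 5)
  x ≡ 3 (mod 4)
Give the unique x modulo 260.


Moduli 13, 5, 4 are pairwise coprime; by CRT there is a unique solution modulo M = 13 · 5 · 4 = 260.
Solve pairwise, accumulating the modulus:
  Start with x ≡ 9 (mod 13).
  Combine with x ≡ 3 (mod 5): since gcd(13, 5) = 1, we get a unique residue mod 65.
    Write x = 9 + 13·t and substitute into x ≡ 3 (mod 5): 13·t ≡ 3 − 9 = -6 (mod 5).
    Reduce coefficients mod 5: 3·t ≡ 4 (mod 5).
    The inverse of 3 mod 5 is 2 (since 3·2 = 6 = 1·5 + 1), so t ≡ 2·4 = 8 ≡ 3 (mod 5).
    Then x = 9 + 13·3 = 48, valid modulo lcm(13, 5) = 65: x ≡ 48 (mod 65).
  Combine with x ≡ 3 (mod 4): since gcd(65, 4) = 1, we get a unique residue mod 260.
    Write x = 48 + 65·t and substitute into x ≡ 3 (mod 4): 65·t ≡ 3 − 48 = -45 (mod 4).
    Reduce coefficients mod 4: 1·t ≡ 3 (mod 4).
    So t ≡ 3 (mod 4).
    Then x = 48 + 65·3 = 243, valid modulo lcm(65, 4) = 260: x ≡ 243 (mod 260).
Verify: 243 mod 13 = 9 ✓, 243 mod 5 = 3 ✓, 243 mod 4 = 3 ✓.

x ≡ 243 (mod 260).


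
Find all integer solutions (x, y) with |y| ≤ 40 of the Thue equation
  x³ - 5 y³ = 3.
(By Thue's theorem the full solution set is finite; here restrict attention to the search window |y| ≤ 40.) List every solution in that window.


The equation is x³ - 5y³ = 3. For fixed y, x³ = 5·y³ + 3, so a solution requires the RHS to be a perfect cube.
Strategy: iterate y from -40 to 40, compute RHS = 5·y³ + 3, and check whether it is a (positive or negative) perfect cube.
Check small values of y:
  y = 0: RHS = 3 is not a perfect cube.
  y = 1: RHS = 8 = (2)³ ⇒ x = 2 works.
  y = -1: RHS = -2 is not a perfect cube.
  y = 2: RHS = 43 is not a perfect cube.
  y = -2: RHS = -37 is not a perfect cube.
  y = 3: RHS = 138 is not a perfect cube.
  y = -3: RHS = -132 is not a perfect cube.
Continuing the search up to |y| = 40 finds no further solutions beyond those listed.
Collected solutions: (2, 1).

Solutions (with |y| ≤ 40): (2, 1).


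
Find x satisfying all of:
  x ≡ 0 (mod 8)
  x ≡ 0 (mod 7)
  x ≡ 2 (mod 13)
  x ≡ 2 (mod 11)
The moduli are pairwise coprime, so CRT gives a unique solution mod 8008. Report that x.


Product of moduli M = 8 · 7 · 13 · 11 = 8008.
Merge one congruence at a time:
  Start: x ≡ 0 (mod 8).
  Combine with x ≡ 0 (mod 7); new modulus lcm = 56.
    Write x = 0 + 8·t and substitute into x ≡ 0 (mod 7): 8·t ≡ 0 − 0 = 0 (mod 7).
    Reduce coefficients mod 7: 1·t ≡ 0 (mod 7).
    So t ≡ 0 (mod 7).
    Then x = 0 + 8·0 = 0, valid modulo lcm(8, 7) = 56: x ≡ 0 (mod 56).
  Combine with x ≡ 2 (mod 13); new modulus lcm = 728.
    Write x = 0 + 56·t and substitute into x ≡ 2 (mod 13): 56·t ≡ 2 − 0 = 2 (mod 13).
    Reduce coefficients mod 13: 4·t ≡ 2 (mod 13).
    The inverse of 4 mod 13 is 10 (since 4·10 = 40 = 3·13 + 1), so t ≡ 10·2 = 20 ≡ 7 (mod 13).
    Then x = 0 + 56·7 = 392, valid modulo lcm(56, 13) = 728: x ≡ 392 (mod 728).
  Combine with x ≡ 2 (mod 11); new modulus lcm = 8008.
    Write x = 392 + 728·t and substitute into x ≡ 2 (mod 11): 728·t ≡ 2 − 392 = -390 (mod 11).
    Reduce coefficients mod 11: 2·t ≡ 6 (mod 11).
    The inverse of 2 mod 11 is 6 (since 2·6 = 12 = 1·11 + 1), so t ≡ 6·6 = 36 ≡ 3 (mod 11).
    Then x = 392 + 728·3 = 2576, valid modulo lcm(728, 11) = 8008: x ≡ 2576 (mod 8008).
Verify against each original: 2576 mod 8 = 0, 2576 mod 7 = 0, 2576 mod 13 = 2, 2576 mod 11 = 2.

x ≡ 2576 (mod 8008).
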